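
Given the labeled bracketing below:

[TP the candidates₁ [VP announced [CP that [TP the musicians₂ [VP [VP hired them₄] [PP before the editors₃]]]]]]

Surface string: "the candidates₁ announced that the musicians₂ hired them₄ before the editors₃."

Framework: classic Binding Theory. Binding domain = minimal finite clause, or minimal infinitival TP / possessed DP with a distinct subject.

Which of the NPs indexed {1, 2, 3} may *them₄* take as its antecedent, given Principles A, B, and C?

{1, 3}

*them* is a pronoun, so Principle B applies: it must be free in its binding domain.
Binding domain of *them₄*: the embedded TP, whose subject is the musicians₂.
*the candidates₁* c-commands the pronoun but from outside its binding domain, and is not c-commanded by it → coindexation permitted.
*the musicians₂* c-commands the pronoun within its binding domain → coindexation would violate Principle B.
*the editors₃* and the pronoun do not c-command one another → neither Principle B nor Principle C is at stake; coindexation permitted.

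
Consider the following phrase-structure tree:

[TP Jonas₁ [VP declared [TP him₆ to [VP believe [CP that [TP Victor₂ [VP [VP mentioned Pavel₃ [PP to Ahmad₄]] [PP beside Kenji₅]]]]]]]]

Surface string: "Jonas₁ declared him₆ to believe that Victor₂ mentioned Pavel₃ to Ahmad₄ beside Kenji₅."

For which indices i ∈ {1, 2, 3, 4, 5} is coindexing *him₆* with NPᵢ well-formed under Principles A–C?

*him* is a pronoun, so Principle B applies: it must be free in its binding domain.
Binding domain of *him₆*: the matrix TP, whose subject is Jonas₁.
*Jonas₁* c-commands the pronoun within its binding domain → coindexation would violate Principle B.
*Victor₂*: the pronoun c-commands this R-expression → coindexation would violate Principle C on *Victor₂*.
*Pavel₃*: the pronoun c-commands this R-expression → coindexation would violate Principle C on *Pavel₃*.
*Ahmad₄*: the pronoun c-commands this R-expression → coindexation would violate Principle C on *Ahmad₄*.
*Kenji₅*: the pronoun c-commands this R-expression → coindexation would violate Principle C on *Kenji₅*.

none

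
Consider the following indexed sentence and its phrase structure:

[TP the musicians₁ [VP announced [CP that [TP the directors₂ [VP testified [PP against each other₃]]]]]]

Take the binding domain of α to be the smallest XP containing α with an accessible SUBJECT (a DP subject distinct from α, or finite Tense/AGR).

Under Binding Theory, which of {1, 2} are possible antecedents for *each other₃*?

*each other* is an anaphor, so Principle A applies: it must be bound in its binding domain.
Binding domain of *each other₃*: the embedded TP, whose subject is the directors₂.
*the musicians₁* c-commands the anaphor but is outside its binding domain → cannot satisfy Principle A.
*the directors₂* c-commands the anaphor within its binding domain → licit binder.

{2}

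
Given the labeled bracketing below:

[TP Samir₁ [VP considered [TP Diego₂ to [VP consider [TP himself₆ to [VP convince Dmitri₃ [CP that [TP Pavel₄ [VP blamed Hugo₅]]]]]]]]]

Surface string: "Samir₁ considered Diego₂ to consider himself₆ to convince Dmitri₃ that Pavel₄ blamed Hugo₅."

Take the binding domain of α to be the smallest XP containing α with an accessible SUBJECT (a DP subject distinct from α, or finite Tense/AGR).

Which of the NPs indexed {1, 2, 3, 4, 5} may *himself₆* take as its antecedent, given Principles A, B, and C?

{2}

*himself* is an anaphor, so Principle A applies: it must be bound in its binding domain.
Binding domain of *himself₆*: the embedded TP, whose subject is Diego₂.
*Samir₁* c-commands the anaphor but is outside its binding domain → cannot satisfy Principle A.
*Diego₂* c-commands the anaphor within its binding domain → licit binder.
*Dmitri₃* does not c-command the anaphor → cannot bind it.
*Pavel₄* does not c-command the anaphor → cannot bind it.
*Hugo₅* does not c-command the anaphor → cannot bind it.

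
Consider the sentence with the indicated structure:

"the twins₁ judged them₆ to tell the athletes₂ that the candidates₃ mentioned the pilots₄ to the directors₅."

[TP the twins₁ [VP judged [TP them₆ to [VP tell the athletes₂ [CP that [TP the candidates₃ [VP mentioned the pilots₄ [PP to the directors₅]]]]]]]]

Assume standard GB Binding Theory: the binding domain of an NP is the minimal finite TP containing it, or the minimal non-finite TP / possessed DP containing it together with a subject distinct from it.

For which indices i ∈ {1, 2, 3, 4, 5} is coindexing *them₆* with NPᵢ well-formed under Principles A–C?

none

*them* is a pronoun, so Principle B applies: it must be free in its binding domain.
Binding domain of *them₆*: the matrix TP, whose subject is the twins₁.
*the twins₁* c-commands the pronoun within its binding domain → coindexation would violate Principle B.
*the athletes₂*: the pronoun c-commands this R-expression → coindexation would violate Principle C on *the athletes₂*.
*the candidates₃*: the pronoun c-commands this R-expression → coindexation would violate Principle C on *the candidates₃*.
*the pilots₄*: the pronoun c-commands this R-expression → coindexation would violate Principle C on *the pilots₄*.
*the directors₅*: the pronoun c-commands this R-expression → coindexation would violate Principle C on *the directors₅*.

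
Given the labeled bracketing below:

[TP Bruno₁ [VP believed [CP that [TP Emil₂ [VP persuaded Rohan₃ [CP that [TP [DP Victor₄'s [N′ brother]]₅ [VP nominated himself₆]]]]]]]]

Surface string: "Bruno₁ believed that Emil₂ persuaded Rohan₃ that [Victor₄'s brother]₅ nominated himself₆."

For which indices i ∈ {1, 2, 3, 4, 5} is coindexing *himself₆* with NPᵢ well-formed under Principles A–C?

{5}

*himself* is an anaphor, so Principle A applies: it must be bound in its binding domain.
Binding domain of *himself₆*: the embedded TP, whose subject is [Victor₄'s brother]₅.
*Bruno₁* c-commands the anaphor but is outside its binding domain → cannot satisfy Principle A.
*Emil₂* c-commands the anaphor but is outside its binding domain → cannot satisfy Principle A.
*Rohan₃* c-commands the anaphor but is outside its binding domain → cannot satisfy Principle A.
*Victor₄* does not c-command the anaphor → cannot bind it.
*[Victor₄'s brother]₅* c-commands the anaphor within its binding domain → licit binder.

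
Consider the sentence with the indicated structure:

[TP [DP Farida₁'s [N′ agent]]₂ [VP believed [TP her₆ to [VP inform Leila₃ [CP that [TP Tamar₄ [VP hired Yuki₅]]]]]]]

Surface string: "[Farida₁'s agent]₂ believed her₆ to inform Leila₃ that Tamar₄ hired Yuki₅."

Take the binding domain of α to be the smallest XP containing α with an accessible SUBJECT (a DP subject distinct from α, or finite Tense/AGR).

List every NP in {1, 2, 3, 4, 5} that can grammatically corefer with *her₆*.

*her* is a pronoun, so Principle B applies: it must be free in its binding domain.
Binding domain of *her₆*: the matrix TP, whose subject is [Farida₁'s agent]₂.
*Farida₁* and the pronoun do not c-command one another → neither Principle B nor Principle C is at stake; coindexation permitted.
*[Farida₁'s agent]₂* c-commands the pronoun within its binding domain → coindexation would violate Principle B.
*Leila₃*: the pronoun c-commands this R-expression → coindexation would violate Principle C on *Leila₃*.
*Tamar₄*: the pronoun c-commands this R-expression → coindexation would violate Principle C on *Tamar₄*.
*Yuki₅*: the pronoun c-commands this R-expression → coindexation would violate Principle C on *Yuki₅*.

{1}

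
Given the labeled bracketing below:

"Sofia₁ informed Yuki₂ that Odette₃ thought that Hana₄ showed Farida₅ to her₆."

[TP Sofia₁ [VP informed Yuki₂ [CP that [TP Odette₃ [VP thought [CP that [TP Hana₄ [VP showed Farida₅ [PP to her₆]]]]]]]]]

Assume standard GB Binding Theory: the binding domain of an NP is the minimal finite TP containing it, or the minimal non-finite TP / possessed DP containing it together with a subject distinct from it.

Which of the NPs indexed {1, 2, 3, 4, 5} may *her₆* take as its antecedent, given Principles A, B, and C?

{1, 2, 3}

*her* is a pronoun, so Principle B applies: it must be free in its binding domain.
Binding domain of *her₆*: the embedded TP, whose subject is Hana₄.
*Sofia₁* c-commands the pronoun but from outside its binding domain, and is not c-commanded by it → coindexation permitted.
*Yuki₂* c-commands the pronoun but from outside its binding domain, and is not c-commanded by it → coindexation permitted.
*Odette₃* c-commands the pronoun but from outside its binding domain, and is not c-commanded by it → coindexation permitted.
*Hana₄* c-commands the pronoun within its binding domain → coindexation would violate Principle B.
*Farida₅* c-commands the pronoun within its binding domain → coindexation would violate Principle B.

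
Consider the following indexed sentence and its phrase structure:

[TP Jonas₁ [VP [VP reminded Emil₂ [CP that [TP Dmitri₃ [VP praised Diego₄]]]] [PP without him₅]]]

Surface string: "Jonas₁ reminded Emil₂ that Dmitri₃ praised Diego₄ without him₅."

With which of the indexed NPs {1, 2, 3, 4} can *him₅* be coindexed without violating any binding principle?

{2, 3, 4}

*him* is a pronoun, so Principle B applies: it must be free in its binding domain.
Binding domain of *him₅*: the matrix TP, whose subject is Jonas₁.
*Jonas₁* c-commands the pronoun within its binding domain → coindexation would violate Principle B.
*Emil₂* and the pronoun do not c-command one another → neither Principle B nor Principle C is at stake; coindexation permitted.
*Dmitri₃* and the pronoun do not c-command one another → neither Principle B nor Principle C is at stake; coindexation permitted.
*Diego₄* and the pronoun do not c-command one another → neither Principle B nor Principle C is at stake; coindexation permitted.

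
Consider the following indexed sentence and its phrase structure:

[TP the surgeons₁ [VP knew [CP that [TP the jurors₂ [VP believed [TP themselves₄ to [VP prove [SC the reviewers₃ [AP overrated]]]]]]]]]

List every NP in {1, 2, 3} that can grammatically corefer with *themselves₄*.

*themselves* is an anaphor, so Principle A applies: it must be bound in its binding domain.
Binding domain of *themselves₄*: the embedded TP, whose subject is the jurors₂.
*the surgeons₁* c-commands the anaphor but is outside its binding domain → cannot satisfy Principle A.
*the jurors₂* c-commands the anaphor within its binding domain → licit binder.
*the reviewers₃* does not c-command the anaphor → cannot bind it.

{2}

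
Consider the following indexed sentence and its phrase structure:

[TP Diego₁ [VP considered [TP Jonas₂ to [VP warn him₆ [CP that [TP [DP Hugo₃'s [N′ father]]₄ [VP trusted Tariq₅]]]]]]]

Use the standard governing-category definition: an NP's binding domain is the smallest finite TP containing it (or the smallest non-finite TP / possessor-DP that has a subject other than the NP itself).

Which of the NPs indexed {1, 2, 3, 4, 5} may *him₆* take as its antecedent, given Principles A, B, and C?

{1}

*him* is a pronoun, so Principle B applies: it must be free in its binding domain.
Binding domain of *him₆*: the embedded TP, whose subject is Jonas₂.
*Diego₁* c-commands the pronoun but from outside its binding domain, and is not c-commanded by it → coindexation permitted.
*Jonas₂* c-commands the pronoun within its binding domain → coindexation would violate Principle B.
*Hugo₃*: the pronoun c-commands this R-expression → coindexation would violate Principle C on *Hugo₃*.
*[Hugo₃'s father]₄*: the pronoun c-commands this R-expression → coindexation would violate Principle C on *[Hugo₃'s father]₄*.
*Tariq₅*: the pronoun c-commands this R-expression → coindexation would violate Principle C on *Tariq₅*.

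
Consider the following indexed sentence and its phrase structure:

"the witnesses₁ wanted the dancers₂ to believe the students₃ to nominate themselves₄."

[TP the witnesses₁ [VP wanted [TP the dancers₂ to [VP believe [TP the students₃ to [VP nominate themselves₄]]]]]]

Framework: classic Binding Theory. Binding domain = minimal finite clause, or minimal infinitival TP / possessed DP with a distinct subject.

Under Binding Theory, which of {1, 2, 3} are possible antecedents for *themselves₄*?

{3}

*themselves* is an anaphor, so Principle A applies: it must be bound in its binding domain.
Binding domain of *themselves₄*: the embedded TP, whose subject is the students₃.
*the witnesses₁* c-commands the anaphor but is outside its binding domain → cannot satisfy Principle A.
*the dancers₂* c-commands the anaphor but is outside its binding domain → cannot satisfy Principle A.
*the students₃* c-commands the anaphor within its binding domain → licit binder.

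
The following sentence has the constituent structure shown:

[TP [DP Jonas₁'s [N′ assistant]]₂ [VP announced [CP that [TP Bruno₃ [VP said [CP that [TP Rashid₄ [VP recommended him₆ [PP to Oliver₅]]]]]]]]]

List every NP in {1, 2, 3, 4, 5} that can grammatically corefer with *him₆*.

*him* is a pronoun, so Principle B applies: it must be free in its binding domain.
Binding domain of *him₆*: the embedded TP, whose subject is Rashid₄.
*Jonas₁* and the pronoun do not c-command one another → neither Principle B nor Principle C is at stake; coindexation permitted.
*[Jonas₁'s assistant]₂* c-commands the pronoun but from outside its binding domain, and is not c-commanded by it → coindexation permitted.
*Bruno₃* c-commands the pronoun but from outside its binding domain, and is not c-commanded by it → coindexation permitted.
*Rashid₄* c-commands the pronoun within its binding domain → coindexation would violate Principle B.
*Oliver₅*: the pronoun c-commands this R-expression → coindexation would violate Principle C on *Oliver₅*.

{1, 2, 3}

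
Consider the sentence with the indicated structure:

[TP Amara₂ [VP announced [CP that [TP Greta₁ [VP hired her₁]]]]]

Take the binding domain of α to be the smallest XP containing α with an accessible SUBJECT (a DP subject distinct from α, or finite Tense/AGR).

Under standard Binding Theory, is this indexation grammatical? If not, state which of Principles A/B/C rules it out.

The two coindexed NPs are *Greta₁* and *her₁*.
*her₁* is a pronoun. Its binding domain is the embedded TP, whose subject is Greta₁.
*Greta₁* c-commands it within that domain and carries the same index.
The pronoun is locally bound → Principle B violation.

Principle B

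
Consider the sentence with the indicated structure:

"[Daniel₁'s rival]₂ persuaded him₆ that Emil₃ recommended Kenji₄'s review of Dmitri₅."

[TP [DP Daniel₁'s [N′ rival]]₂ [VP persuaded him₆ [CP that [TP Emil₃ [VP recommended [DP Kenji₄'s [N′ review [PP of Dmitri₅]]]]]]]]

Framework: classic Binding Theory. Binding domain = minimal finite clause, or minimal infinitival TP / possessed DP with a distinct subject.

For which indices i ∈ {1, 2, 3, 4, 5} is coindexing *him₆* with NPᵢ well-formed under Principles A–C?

*him* is a pronoun, so Principle B applies: it must be free in its binding domain.
Binding domain of *him₆*: the matrix TP, whose subject is [Daniel₁'s rival]₂.
*Daniel₁* and the pronoun do not c-command one another → neither Principle B nor Principle C is at stake; coindexation permitted.
*[Daniel₁'s rival]₂* c-commands the pronoun within its binding domain → coindexation would violate Principle B.
*Emil₃*: the pronoun c-commands this R-expression → coindexation would violate Principle C on *Emil₃*.
*Kenji₄*: the pronoun c-commands this R-expression → coindexation would violate Principle C on *Kenji₄*.
*Dmitri₅*: the pronoun c-commands this R-expression → coindexation would violate Principle C on *Dmitri₅*.

{1}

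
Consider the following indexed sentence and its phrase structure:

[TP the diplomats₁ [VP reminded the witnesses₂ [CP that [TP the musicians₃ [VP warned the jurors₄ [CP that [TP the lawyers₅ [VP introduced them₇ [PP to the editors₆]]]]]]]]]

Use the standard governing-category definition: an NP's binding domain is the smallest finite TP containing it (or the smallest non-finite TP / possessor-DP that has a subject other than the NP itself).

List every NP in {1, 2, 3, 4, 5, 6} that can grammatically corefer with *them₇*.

*them* is a pronoun, so Principle B applies: it must be free in its binding domain.
Binding domain of *them₇*: the embedded TP, whose subject is the lawyers₅.
*the diplomats₁* c-commands the pronoun but from outside its binding domain, and is not c-commanded by it → coindexation permitted.
*the witnesses₂* c-commands the pronoun but from outside its binding domain, and is not c-commanded by it → coindexation permitted.
*the musicians₃* c-commands the pronoun but from outside its binding domain, and is not c-commanded by it → coindexation permitted.
*the jurors₄* c-commands the pronoun but from outside its binding domain, and is not c-commanded by it → coindexation permitted.
*the lawyers₅* c-commands the pronoun within its binding domain → coindexation would violate Principle B.
*the editors₆*: the pronoun c-commands this R-expression → coindexation would violate Principle C on *the editors₆*.

{1, 2, 3, 4}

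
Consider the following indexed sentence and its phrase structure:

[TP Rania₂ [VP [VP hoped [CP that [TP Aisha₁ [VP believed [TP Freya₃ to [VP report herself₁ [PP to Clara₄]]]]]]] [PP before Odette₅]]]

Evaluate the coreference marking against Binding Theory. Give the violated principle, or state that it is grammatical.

Principle A

The two coindexed NPs are *Aisha₁* and *herself₁*.
*herself₁* is an anaphor. Principle A requires it to be bound within its binding domain — the embedded TP, whose subject is Freya₃.
Within that domain it is c-commanded by *Freya₃*, which does not share its index.
*Aisha₁* does c-command the anaphor, but from outside its binding domain.
The anaphor is unbound in its domain → Principle A violation.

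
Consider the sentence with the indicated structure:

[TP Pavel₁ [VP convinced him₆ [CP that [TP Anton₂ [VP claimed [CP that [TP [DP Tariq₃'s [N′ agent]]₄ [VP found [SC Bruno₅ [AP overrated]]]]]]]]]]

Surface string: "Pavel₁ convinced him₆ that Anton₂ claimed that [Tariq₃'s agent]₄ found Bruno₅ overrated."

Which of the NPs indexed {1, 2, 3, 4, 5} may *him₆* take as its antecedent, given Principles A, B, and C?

*him* is a pronoun, so Principle B applies: it must be free in its binding domain.
Binding domain of *him₆*: the matrix TP, whose subject is Pavel₁.
*Pavel₁* c-commands the pronoun within its binding domain → coindexation would violate Principle B.
*Anton₂*: the pronoun c-commands this R-expression → coindexation would violate Principle C on *Anton₂*.
*Tariq₃*: the pronoun c-commands this R-expression → coindexation would violate Principle C on *Tariq₃*.
*[Tariq₃'s agent]₄*: the pronoun c-commands this R-expression → coindexation would violate Principle C on *[Tariq₃'s agent]₄*.
*Bruno₅*: the pronoun c-commands this R-expression → coindexation would violate Principle C on *Bruno₅*.

none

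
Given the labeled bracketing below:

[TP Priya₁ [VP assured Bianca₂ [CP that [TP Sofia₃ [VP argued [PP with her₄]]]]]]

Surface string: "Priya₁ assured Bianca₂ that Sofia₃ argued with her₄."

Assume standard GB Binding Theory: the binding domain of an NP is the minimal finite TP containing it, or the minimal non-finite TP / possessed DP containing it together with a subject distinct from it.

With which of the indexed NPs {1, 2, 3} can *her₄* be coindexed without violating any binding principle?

{1, 2}

*her* is a pronoun, so Principle B applies: it must be free in its binding domain.
Binding domain of *her₄*: the embedded TP, whose subject is Sofia₃.
*Priya₁* c-commands the pronoun but from outside its binding domain, and is not c-commanded by it → coindexation permitted.
*Bianca₂* c-commands the pronoun but from outside its binding domain, and is not c-commanded by it → coindexation permitted.
*Sofia₃* c-commands the pronoun within its binding domain → coindexation would violate Principle B.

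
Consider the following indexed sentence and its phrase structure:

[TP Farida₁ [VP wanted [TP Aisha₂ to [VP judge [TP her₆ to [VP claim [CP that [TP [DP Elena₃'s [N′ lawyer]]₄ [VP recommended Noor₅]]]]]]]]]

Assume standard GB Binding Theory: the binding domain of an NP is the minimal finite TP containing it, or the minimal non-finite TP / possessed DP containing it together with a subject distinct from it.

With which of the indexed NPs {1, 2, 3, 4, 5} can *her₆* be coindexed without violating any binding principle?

*her* is a pronoun, so Principle B applies: it must be free in its binding domain.
Binding domain of *her₆*: the embedded TP, whose subject is Aisha₂.
*Farida₁* c-commands the pronoun but from outside its binding domain, and is not c-commanded by it → coindexation permitted.
*Aisha₂* c-commands the pronoun within its binding domain → coindexation would violate Principle B.
*Elena₃*: the pronoun c-commands this R-expression → coindexation would violate Principle C on *Elena₃*.
*[Elena₃'s lawyer]₄*: the pronoun c-commands this R-expression → coindexation would violate Principle C on *[Elena₃'s lawyer]₄*.
*Noor₅*: the pronoun c-commands this R-expression → coindexation would violate Principle C on *Noor₅*.

{1}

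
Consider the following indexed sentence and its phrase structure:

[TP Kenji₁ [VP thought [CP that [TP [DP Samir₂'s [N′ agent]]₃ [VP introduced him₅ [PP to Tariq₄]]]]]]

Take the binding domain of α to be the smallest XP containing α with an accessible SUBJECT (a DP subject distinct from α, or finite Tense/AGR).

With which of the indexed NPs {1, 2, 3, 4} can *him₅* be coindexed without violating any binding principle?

*him* is a pronoun, so Principle B applies: it must be free in its binding domain.
Binding domain of *him₅*: the embedded TP, whose subject is [Samir₂'s agent]₃.
*Kenji₁* c-commands the pronoun but from outside its binding domain, and is not c-commanded by it → coindexation permitted.
*Samir₂* and the pronoun do not c-command one another → neither Principle B nor Principle C is at stake; coindexation permitted.
*[Samir₂'s agent]₃* c-commands the pronoun within its binding domain → coindexation would violate Principle B.
*Tariq₄*: the pronoun c-commands this R-expression → coindexation would violate Principle C on *Tariq₄*.

{1, 2}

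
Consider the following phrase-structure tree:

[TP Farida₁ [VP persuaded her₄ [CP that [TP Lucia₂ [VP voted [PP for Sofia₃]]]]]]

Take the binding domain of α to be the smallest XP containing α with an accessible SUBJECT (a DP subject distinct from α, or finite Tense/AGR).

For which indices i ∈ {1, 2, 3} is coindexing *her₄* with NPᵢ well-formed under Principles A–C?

*her* is a pronoun, so Principle B applies: it must be free in its binding domain.
Binding domain of *her₄*: the matrix TP, whose subject is Farida₁.
*Farida₁* c-commands the pronoun within its binding domain → coindexation would violate Principle B.
*Lucia₂*: the pronoun c-commands this R-expression → coindexation would violate Principle C on *Lucia₂*.
*Sofia₃*: the pronoun c-commands this R-expression → coindexation would violate Principle C on *Sofia₃*.

none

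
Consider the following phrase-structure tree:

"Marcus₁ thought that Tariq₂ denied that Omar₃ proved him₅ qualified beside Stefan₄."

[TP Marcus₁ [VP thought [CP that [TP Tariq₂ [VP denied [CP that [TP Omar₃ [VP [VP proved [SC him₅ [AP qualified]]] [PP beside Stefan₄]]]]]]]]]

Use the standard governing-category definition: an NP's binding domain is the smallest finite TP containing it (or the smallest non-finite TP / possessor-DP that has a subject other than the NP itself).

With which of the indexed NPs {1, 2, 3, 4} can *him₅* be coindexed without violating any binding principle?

*him* is a pronoun, so Principle B applies: it must be free in its binding domain.
Binding domain of *him₅*: the embedded TP, whose subject is Omar₃.
*Marcus₁* c-commands the pronoun but from outside its binding domain, and is not c-commanded by it → coindexation permitted.
*Tariq₂* c-commands the pronoun but from outside its binding domain, and is not c-commanded by it → coindexation permitted.
*Omar₃* c-commands the pronoun within its binding domain → coindexation would violate Principle B.
*Stefan₄* and the pronoun do not c-command one another → neither Principle B nor Principle C is at stake; coindexation permitted.

{1, 2, 4}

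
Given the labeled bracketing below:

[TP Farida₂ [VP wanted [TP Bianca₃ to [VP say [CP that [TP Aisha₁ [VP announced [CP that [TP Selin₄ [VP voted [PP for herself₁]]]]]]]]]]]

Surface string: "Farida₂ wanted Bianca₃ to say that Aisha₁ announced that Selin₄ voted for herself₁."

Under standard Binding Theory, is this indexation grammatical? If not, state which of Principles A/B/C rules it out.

Principle A

The two coindexed NPs are *Aisha₁* and *herself₁*.
*herself₁* is an anaphor. Principle A requires it to be bound within its binding domain — the embedded TP, whose subject is Selin₄.
Within that domain it is c-commanded by *Selin₄*, which does not share its index.
*Aisha₁* does c-command the anaphor, but from outside its binding domain.
The anaphor is unbound in its domain → Principle A violation.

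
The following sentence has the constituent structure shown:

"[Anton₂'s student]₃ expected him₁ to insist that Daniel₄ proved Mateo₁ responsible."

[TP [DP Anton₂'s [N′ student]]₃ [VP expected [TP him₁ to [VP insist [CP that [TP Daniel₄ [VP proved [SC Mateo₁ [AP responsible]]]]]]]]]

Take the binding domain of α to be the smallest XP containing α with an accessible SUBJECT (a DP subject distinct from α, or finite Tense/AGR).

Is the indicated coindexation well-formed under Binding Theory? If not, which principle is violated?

Principle C

The two coindexed NPs are *him₁* and *Mateo₁*.
*Mateo₁* is an R-expression. Principle C requires it to be free everywhere.
*him₁* c-commands it and carries the same index.
The R-expression is bound → Principle C violation.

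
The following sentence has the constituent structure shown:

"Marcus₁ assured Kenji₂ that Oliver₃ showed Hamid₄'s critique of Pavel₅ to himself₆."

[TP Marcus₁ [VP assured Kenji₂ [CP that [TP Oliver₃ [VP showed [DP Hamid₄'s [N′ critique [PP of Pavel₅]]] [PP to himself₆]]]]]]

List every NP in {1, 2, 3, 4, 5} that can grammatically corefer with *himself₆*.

*himself* is an anaphor, so Principle A applies: it must be bound in its binding domain.
Binding domain of *himself₆*: the embedded TP, whose subject is Oliver₃.
*Marcus₁* c-commands the anaphor but is outside its binding domain → cannot satisfy Principle A.
*Kenji₂* c-commands the anaphor but is outside its binding domain → cannot satisfy Principle A.
*Oliver₃* c-commands the anaphor within its binding domain → licit binder.
*Hamid₄* does not c-command the anaphor → cannot bind it.
*Pavel₅* does not c-command the anaphor → cannot bind it.

{3}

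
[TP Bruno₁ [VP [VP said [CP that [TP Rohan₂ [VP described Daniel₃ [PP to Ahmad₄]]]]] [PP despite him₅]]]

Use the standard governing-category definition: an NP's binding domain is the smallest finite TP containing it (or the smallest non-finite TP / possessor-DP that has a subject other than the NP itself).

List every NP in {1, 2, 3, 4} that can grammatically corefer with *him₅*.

*him* is a pronoun, so Principle B applies: it must be free in its binding domain.
Binding domain of *him₅*: the matrix TP, whose subject is Bruno₁.
*Bruno₁* c-commands the pronoun within its binding domain → coindexation would violate Principle B.
*Rohan₂* and the pronoun do not c-command one another → neither Principle B nor Principle C is at stake; coindexation permitted.
*Daniel₃* and the pronoun do not c-command one another → neither Principle B nor Principle C is at stake; coindexation permitted.
*Ahmad₄* and the pronoun do not c-command one another → neither Principle B nor Principle C is at stake; coindexation permitted.

{2, 3, 4}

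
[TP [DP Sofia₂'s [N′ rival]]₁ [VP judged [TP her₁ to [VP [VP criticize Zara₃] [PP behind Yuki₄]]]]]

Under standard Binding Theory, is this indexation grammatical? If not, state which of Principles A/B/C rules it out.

The two coindexed NPs are *[Sofia₂'s rival]₁* and *her₁*.
*her₁* is a pronoun. Its binding domain is the matrix TP, whose subject is [Sofia₂'s rival]₁.
*[Sofia₂'s rival]₁* c-commands it within that domain and carries the same index.
The pronoun is locally bound → Principle B violation.

Principle B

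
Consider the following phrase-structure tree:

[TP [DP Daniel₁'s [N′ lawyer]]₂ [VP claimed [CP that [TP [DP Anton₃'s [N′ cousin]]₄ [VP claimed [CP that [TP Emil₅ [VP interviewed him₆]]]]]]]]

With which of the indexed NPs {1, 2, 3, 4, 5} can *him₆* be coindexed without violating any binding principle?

{1, 2, 3, 4}

*him* is a pronoun, so Principle B applies: it must be free in its binding domain.
Binding domain of *him₆*: the embedded TP, whose subject is Emil₅.
*Daniel₁* and the pronoun do not c-command one another → neither Principle B nor Principle C is at stake; coindexation permitted.
*[Daniel₁'s lawyer]₂* c-commands the pronoun but from outside its binding domain, and is not c-commanded by it → coindexation permitted.
*Anton₃* and the pronoun do not c-command one another → neither Principle B nor Principle C is at stake; coindexation permitted.
*[Anton₃'s cousin]₄* c-commands the pronoun but from outside its binding domain, and is not c-commanded by it → coindexation permitted.
*Emil₅* c-commands the pronoun within its binding domain → coindexation would violate Principle B.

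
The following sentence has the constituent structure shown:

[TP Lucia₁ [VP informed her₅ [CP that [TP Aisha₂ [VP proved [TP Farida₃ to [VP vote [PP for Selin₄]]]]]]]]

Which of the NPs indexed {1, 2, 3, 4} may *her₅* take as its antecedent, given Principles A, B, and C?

none

*her* is a pronoun, so Principle B applies: it must be free in its binding domain.
Binding domain of *her₅*: the matrix TP, whose subject is Lucia₁.
*Lucia₁* c-commands the pronoun within its binding domain → coindexation would violate Principle B.
*Aisha₂*: the pronoun c-commands this R-expression → coindexation would violate Principle C on *Aisha₂*.
*Farida₃*: the pronoun c-commands this R-expression → coindexation would violate Principle C on *Farida₃*.
*Selin₄*: the pronoun c-commands this R-expression → coindexation would violate Principle C on *Selin₄*.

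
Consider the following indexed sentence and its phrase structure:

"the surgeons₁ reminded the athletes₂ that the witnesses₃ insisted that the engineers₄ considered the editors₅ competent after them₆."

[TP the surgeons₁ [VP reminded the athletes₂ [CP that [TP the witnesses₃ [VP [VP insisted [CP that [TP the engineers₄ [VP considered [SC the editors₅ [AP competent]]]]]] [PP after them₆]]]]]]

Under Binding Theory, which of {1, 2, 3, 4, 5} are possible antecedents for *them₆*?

*them* is a pronoun, so Principle B applies: it must be free in its binding domain.
Binding domain of *them₆*: the embedded TP, whose subject is the witnesses₃.
*the surgeons₁* c-commands the pronoun but from outside its binding domain, and is not c-commanded by it → coindexation permitted.
*the athletes₂* c-commands the pronoun but from outside its binding domain, and is not c-commanded by it → coindexation permitted.
*the witnesses₃* c-commands the pronoun within its binding domain → coindexation would violate Principle B.
*the engineers₄* and the pronoun do not c-command one another → neither Principle B nor Principle C is at stake; coindexation permitted.
*the editors₅* and the pronoun do not c-command one another → neither Principle B nor Principle C is at stake; coindexation permitted.

{1, 2, 4, 5}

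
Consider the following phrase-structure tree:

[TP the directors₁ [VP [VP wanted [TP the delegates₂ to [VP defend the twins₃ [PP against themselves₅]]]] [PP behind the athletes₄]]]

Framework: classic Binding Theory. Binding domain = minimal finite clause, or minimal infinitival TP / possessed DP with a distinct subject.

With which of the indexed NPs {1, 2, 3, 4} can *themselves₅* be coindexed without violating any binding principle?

*themselves* is an anaphor, so Principle A applies: it must be bound in its binding domain.
Binding domain of *themselves₅*: the embedded TP, whose subject is the delegates₂.
*the directors₁* c-commands the anaphor but is outside its binding domain → cannot satisfy Principle A.
*the delegates₂* c-commands the anaphor within its binding domain → licit binder.
*the twins₃* c-commands the anaphor within its binding domain → licit binder.
*the athletes₄* does not c-command the anaphor → cannot bind it.

{2, 3}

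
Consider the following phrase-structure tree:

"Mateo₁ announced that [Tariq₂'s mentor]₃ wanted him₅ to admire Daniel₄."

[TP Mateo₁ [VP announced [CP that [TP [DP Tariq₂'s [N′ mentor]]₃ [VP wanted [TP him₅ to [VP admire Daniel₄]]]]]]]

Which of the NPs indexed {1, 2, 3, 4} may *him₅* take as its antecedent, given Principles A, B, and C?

{1, 2}

*him* is a pronoun, so Principle B applies: it must be free in its binding domain.
Binding domain of *him₅*: the embedded TP, whose subject is [Tariq₂'s mentor]₃.
*Mateo₁* c-commands the pronoun but from outside its binding domain, and is not c-commanded by it → coindexation permitted.
*Tariq₂* and the pronoun do not c-command one another → neither Principle B nor Principle C is at stake; coindexation permitted.
*[Tariq₂'s mentor]₃* c-commands the pronoun within its binding domain → coindexation would violate Principle B.
*Daniel₄*: the pronoun c-commands this R-expression → coindexation would violate Principle C on *Daniel₄*.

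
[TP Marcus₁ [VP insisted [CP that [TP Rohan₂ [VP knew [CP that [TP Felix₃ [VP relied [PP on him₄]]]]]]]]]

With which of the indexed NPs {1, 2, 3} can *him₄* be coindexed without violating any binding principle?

*him* is a pronoun, so Principle B applies: it must be free in its binding domain.
Binding domain of *him₄*: the embedded TP, whose subject is Felix₃.
*Marcus₁* c-commands the pronoun but from outside its binding domain, and is not c-commanded by it → coindexation permitted.
*Rohan₂* c-commands the pronoun but from outside its binding domain, and is not c-commanded by it → coindexation permitted.
*Felix₃* c-commands the pronoun within its binding domain → coindexation would violate Principle B.

{1, 2}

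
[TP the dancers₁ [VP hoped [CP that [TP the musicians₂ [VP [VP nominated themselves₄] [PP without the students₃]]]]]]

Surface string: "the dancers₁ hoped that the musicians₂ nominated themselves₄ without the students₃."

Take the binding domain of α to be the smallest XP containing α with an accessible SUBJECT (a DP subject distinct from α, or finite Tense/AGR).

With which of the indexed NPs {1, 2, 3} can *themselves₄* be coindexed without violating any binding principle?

*themselves* is an anaphor, so Principle A applies: it must be bound in its binding domain.
Binding domain of *themselves₄*: the embedded TP, whose subject is the musicians₂.
*the dancers₁* c-commands the anaphor but is outside its binding domain → cannot satisfy Principle A.
*the musicians₂* c-commands the anaphor within its binding domain → licit binder.
*the students₃* does not c-command the anaphor → cannot bind it.

{2}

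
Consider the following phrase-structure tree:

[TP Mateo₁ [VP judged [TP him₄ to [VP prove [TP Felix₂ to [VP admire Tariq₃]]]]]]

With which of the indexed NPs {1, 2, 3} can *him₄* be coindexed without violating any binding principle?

none

*him* is a pronoun, so Principle B applies: it must be free in its binding domain.
Binding domain of *him₄*: the matrix TP, whose subject is Mateo₁.
*Mateo₁* c-commands the pronoun within its binding domain → coindexation would violate Principle B.
*Felix₂*: the pronoun c-commands this R-expression → coindexation would violate Principle C on *Felix₂*.
*Tariq₃*: the pronoun c-commands this R-expression → coindexation would violate Principle C on *Tariq₃*.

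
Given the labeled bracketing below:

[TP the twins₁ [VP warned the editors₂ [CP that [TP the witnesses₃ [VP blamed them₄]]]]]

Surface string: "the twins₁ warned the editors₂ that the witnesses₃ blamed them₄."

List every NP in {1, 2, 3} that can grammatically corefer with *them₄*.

*them* is a pronoun, so Principle B applies: it must be free in its binding domain.
Binding domain of *them₄*: the embedded TP, whose subject is the witnesses₃.
*the twins₁* c-commands the pronoun but from outside its binding domain, and is not c-commanded by it → coindexation permitted.
*the editors₂* c-commands the pronoun but from outside its binding domain, and is not c-commanded by it → coindexation permitted.
*the witnesses₃* c-commands the pronoun within its binding domain → coindexation would violate Principle B.

{1, 2}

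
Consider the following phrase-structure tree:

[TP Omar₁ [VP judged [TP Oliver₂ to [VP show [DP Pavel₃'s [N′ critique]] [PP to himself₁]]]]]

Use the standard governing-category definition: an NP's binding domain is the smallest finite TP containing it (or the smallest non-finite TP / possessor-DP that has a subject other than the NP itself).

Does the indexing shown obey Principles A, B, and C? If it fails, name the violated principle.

Principle A

The two coindexed NPs are *Omar₁* and *himself₁*.
*himself₁* is an anaphor. Principle A requires it to be bound within its binding domain — the embedded TP, whose subject is Oliver₂.
Within that domain it is c-commanded by *Oliver₂*, which does not share its index.
*Omar₁* does c-command the anaphor, but from outside its binding domain.
The anaphor is unbound in its domain → Principle A violation.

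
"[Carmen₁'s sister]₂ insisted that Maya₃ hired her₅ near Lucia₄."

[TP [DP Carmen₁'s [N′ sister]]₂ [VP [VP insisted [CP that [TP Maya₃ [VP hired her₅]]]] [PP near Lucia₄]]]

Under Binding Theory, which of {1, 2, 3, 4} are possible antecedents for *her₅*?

*her* is a pronoun, so Principle B applies: it must be free in its binding domain.
Binding domain of *her₅*: the embedded TP, whose subject is Maya₃.
*Carmen₁* and the pronoun do not c-command one another → neither Principle B nor Principle C is at stake; coindexation permitted.
*[Carmen₁'s sister]₂* c-commands the pronoun but from outside its binding domain, and is not c-commanded by it → coindexation permitted.
*Maya₃* c-commands the pronoun within its binding domain → coindexation would violate Principle B.
*Lucia₄* and the pronoun do not c-command one another → neither Principle B nor Principle C is at stake; coindexation permitted.

{1, 2, 4}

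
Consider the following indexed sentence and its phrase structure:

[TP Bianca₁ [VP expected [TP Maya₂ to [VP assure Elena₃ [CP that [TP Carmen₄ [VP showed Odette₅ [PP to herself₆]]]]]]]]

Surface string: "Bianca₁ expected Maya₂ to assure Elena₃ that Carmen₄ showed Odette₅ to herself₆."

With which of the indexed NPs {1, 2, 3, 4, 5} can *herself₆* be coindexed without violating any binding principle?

{4, 5}

*herself* is an anaphor, so Principle A applies: it must be bound in its binding domain.
Binding domain of *herself₆*: the embedded TP, whose subject is Carmen₄.
*Bianca₁* c-commands the anaphor but is outside its binding domain → cannot satisfy Principle A.
*Maya₂* c-commands the anaphor but is outside its binding domain → cannot satisfy Principle A.
*Elena₃* c-commands the anaphor but is outside its binding domain → cannot satisfy Principle A.
*Carmen₄* c-commands the anaphor within its binding domain → licit binder.
*Odette₅* c-commands the anaphor within its binding domain → licit binder.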